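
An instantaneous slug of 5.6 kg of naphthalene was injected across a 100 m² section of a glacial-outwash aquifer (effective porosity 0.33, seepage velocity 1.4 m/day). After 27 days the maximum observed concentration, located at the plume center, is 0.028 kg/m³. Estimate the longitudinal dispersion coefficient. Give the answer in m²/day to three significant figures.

0.108 m²/day

At the plume center C_max = M/(n_e·A·√(4πDt)), so D = M²/(4πt·(n_e·A·C_max)²).
n_e·A·C_max = 0.33 × 100 × 0.028 = 0.9240 kg/m.
D = 5.6²/(4π × 27 × 0.9240²) = 0.108 m²/day.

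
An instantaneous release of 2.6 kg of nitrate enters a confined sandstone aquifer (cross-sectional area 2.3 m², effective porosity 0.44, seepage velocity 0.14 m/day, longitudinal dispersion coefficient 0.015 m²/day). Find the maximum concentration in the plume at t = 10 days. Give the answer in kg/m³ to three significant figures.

1.87 kg/m³

The peak of an instantaneous 1D plume sits at x = vt; there the Gaussian factor is 1 and C_max = M/(n_e·A·√(4πDt)), where n_e·A is the pore area the mass is dissolved in.
√(4πDt) = √(4π × 0.015 × 10) = 1.373 m, so C_max = 2.6/(0.44 × 2.3 × 1.373) = 1.87 kg/m³.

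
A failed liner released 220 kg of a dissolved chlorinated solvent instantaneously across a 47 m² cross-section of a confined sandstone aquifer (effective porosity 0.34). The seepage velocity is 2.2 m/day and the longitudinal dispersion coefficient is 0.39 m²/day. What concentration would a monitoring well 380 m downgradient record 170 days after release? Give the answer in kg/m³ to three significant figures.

0.416 kg/m³

For an instantaneous plane source, C(x,t) = M/(n_e·A·√(4πDt)) · exp(−(x−vt)²/(4Dt)), with n_e·A the pore (flow) area.
Plume center vt = 2.2 × 170 = 374 m, so the well at 380 m is 6 m downgradient of the peak.
√(4πDt) = 28.86 m, giving peak height M/(n_e·A·√(4πDt)) = 220/(0.34 × 47 × 28.86) = 0.4770 kg/m³.
(x−vt)²/(4Dt) = (6)²/(4 × 0.39 × 170) = 0.1357; exp(−0.1357) = 0.8731.
C = 0.4770 × 0.8731 = 0.416 kg/m³.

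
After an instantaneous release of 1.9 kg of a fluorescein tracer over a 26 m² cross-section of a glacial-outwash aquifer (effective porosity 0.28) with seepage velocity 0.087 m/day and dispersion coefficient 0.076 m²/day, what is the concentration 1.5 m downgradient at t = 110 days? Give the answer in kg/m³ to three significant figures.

0.00363 kg/m³

For an instantaneous plane source, C(x,t) = M/(n_e·A·√(4πDt)) · exp(−(x−vt)²/(4Dt)), with n_e·A the pore (flow) area.
Plume center vt = 0.087 × 110 = 9.57 m, so the well at 1.5 m is 8.07 m upgradient of the peak.
√(4πDt) = 10.25 m, giving peak height M/(n_e·A·√(4πDt)) = 1.9/(0.28 × 26 × 10.25) = 0.02546 kg/m³.
(x−vt)²/(4Dt) = (-8.07)²/(4 × 0.076 × 110) = 1.948; exp(−1.948) = 0.1426.
C = 0.02546 × 0.1426 = 0.00363 kg/m³.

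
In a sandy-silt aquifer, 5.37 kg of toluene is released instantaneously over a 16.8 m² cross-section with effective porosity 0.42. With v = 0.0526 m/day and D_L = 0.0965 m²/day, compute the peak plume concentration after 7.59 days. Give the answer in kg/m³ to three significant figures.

The peak of an instantaneous 1D plume sits at x = vt; there the Gaussian factor is 1 and C_max = M/(n_e·A·√(4πDt)), where n_e·A is the pore area the mass is dissolved in.
√(4πDt) = √(4π × 0.0965 × 7.59) = 3.034 m, so C_max = 5.37/(0.42 × 16.8 × 3.034) = 0.251 kg/m³.

0.251 kg/m³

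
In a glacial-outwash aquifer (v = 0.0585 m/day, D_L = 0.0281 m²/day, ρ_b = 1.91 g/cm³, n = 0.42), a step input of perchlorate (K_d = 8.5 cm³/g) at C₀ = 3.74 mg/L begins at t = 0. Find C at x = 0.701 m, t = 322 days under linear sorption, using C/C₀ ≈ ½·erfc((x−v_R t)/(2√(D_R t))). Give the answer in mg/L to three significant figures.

1.38 mg/L

Retardation factor R = 1 + ρ_b·K_d/n = 1 + 1.91 × 8.5/0.42 = 39.65.
Sorption retards both mechanisms: v_R = v/R = 0.001475 m/day, D_R = D/R = 0.0007087 m²/day.
v_R·t = 0.001475 × 322 = 0.47495 m; 2√(D_R t) = 0.9554 m; argument = (0.701 − 0.47495)/0.9554 = 0.2366.
C = C₀ × ½·erfc(0.2366) = 3.74 × 0.3690 = 1.38 mg/L.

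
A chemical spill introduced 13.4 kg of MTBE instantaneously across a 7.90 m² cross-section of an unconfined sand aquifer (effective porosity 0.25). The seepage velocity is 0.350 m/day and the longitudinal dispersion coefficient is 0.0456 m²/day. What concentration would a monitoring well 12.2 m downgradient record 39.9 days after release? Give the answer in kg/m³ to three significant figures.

0.925 kg/m³

For an instantaneous plane source, C(x,t) = M/(n_e·A·√(4πDt)) · exp(−(x−vt)²/(4Dt)), with n_e·A the pore (flow) area.
Plume center vt = 0.350 × 39.9 = 13.965 m, so the well at 12.2 m is 1.765 m upgradient of the peak.
√(4πDt) = 4.782 m, giving peak height M/(n_e·A·√(4πDt)) = 13.4/(0.25 × 7.90 × 4.782) = 1.419 kg/m³.
(x−vt)²/(4Dt) = (-1.765)²/(4 × 0.0456 × 39.9) = 0.4280; exp(−0.4280) = 0.6518.
C = 1.419 × 0.6518 = 0.925 kg/m³.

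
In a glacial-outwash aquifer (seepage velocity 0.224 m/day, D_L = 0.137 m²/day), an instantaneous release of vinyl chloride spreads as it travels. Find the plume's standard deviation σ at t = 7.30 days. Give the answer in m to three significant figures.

Dispersive spreading gives a Gaussian with σ² = 2Dt; advection only shifts the center.
σ = √(2 × 0.137 × 7.30) = 1.41 m.

1.41 m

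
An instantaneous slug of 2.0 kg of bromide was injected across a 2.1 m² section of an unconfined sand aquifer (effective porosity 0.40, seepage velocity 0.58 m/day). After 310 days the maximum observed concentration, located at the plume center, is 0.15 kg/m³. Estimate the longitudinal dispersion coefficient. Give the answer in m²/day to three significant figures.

At the plume center C_max = M/(n_e·A·√(4πDt)), so D = M²/(4πt·(n_e·A·C_max)²).
n_e·A·C_max = 0.40 × 2.1 × 0.15 = 0.1260 kg/m.
D = 2.0²/(4π × 310 × 0.1260²) = 0.0647 m²/day.

0.0647 m²/day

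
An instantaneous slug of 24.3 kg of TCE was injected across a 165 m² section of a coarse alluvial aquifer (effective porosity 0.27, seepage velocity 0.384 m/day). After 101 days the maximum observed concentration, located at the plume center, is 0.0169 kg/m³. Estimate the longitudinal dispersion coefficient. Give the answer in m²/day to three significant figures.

0.821 m²/day

At the plume center C_max = M/(n_e·A·√(4πDt)), so D = M²/(4πt·(n_e·A·C_max)²).
n_e·A·C_max = 0.27 × 165 × 0.0169 = 0.7529 kg/m.
D = 24.3²/(4π × 101 × 0.7529²) = 0.821 m²/day.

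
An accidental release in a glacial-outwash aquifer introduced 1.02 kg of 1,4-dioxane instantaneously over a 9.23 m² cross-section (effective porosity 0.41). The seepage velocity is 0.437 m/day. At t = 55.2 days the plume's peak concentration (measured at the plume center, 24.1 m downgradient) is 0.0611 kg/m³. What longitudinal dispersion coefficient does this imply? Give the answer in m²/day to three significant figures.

At the plume center C_max = M/(n_e·A·√(4πDt)), so D = M²/(4πt·(n_e·A·C_max)²).
n_e·A·C_max = 0.41 × 9.23 × 0.0611 = 0.2312 kg/m.
D = 1.02²/(4π × 55.2 × 0.2312²) = 0.0281 m²/day.

0.0281 m²/day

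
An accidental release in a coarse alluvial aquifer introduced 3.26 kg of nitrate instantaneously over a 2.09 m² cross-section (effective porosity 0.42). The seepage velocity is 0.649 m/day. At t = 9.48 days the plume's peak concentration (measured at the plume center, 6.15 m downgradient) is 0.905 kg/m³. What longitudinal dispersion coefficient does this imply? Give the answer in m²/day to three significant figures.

0.141 m²/day

At the plume center C_max = M/(n_e·A·√(4πDt)), so D = M²/(4πt·(n_e·A·C_max)²).
n_e·A·C_max = 0.42 × 2.09 × 0.905 = 0.7944 kg/m.
D = 3.26²/(4π × 9.48 × 0.7944²) = 0.141 m²/day.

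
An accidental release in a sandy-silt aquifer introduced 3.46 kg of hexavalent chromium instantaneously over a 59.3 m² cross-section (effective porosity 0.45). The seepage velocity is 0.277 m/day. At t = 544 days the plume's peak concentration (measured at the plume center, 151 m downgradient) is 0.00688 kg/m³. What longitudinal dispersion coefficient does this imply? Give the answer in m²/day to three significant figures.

At the plume center C_max = M/(n_e·A·√(4πDt)), so D = M²/(4πt·(n_e·A·C_max)²).
n_e·A·C_max = 0.45 × 59.3 × 0.00688 = 0.1836 kg/m.
D = 3.46²/(4π × 544 × 0.1836²) = 0.0520 m²/day.

0.0520 m²/day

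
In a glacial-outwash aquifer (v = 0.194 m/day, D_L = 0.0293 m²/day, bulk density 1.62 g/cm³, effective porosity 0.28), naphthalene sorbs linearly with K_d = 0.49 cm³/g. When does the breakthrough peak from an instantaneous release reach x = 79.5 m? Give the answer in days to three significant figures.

1570 days

Retardation factor R = 1 + ρ_b·K_d/n = 1 + 1.62 × 0.49/0.28 = 3.835.
Sorption retards both mechanisms: v_R = v/R = 0.05059 m/day, D_R = D/R = 0.007640 m²/day.
Peak time from v_R²t² + 2D_R t − x² = 0: t = (√(D_R² + v_R²x²) − D_R)/v_R².
√(D_R² + v_R²x²) = √(0.007640² + 0.05059² × 79.5²) = 4.022; v_R² = 0.002559.
t = (4.022 − 0.007640)/0.002559 = 1570 days.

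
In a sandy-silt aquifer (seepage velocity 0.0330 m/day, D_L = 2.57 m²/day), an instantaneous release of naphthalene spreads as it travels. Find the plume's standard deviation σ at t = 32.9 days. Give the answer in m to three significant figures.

Dispersive spreading gives a Gaussian with σ² = 2Dt; advection only shifts the center.
σ = √(2 × 2.57 × 32.9) = 13.0 m.

13.0 m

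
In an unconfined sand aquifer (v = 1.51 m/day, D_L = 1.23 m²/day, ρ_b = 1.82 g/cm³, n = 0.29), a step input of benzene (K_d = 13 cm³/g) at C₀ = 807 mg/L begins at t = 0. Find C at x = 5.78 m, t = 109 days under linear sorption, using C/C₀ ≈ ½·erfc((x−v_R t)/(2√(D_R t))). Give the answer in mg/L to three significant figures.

14.4 mg/L

Retardation factor R = 1 + ρ_b·K_d/n = 1 + 1.82 × 13/0.29 = 82.59.
Sorption retards both mechanisms: v_R = v/R = 0.01828 m/day, D_R = D/R = 0.01489 m²/day.
v_R·t = 0.01828 × 109 = 1.99252 m; 2√(D_R t) = 2.548 m; argument = (5.78 − 1.99252)/2.548 = 1.486.
C = C₀ × ½·erfc(1.486) = 807 × 0.01780 = 14.4 mg/L.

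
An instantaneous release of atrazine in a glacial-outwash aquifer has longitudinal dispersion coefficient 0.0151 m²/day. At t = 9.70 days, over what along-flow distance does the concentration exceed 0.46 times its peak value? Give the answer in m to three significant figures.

1.35 m

The plume is Gaussian with σ = √(2Dt) = √(2 × 0.0151 × 9.70) = 0.5412 m.
C/C_peak = exp(−Δx²/(2σ²)) = 0.46 ⇒ Δx = σ·√(−2 ln 0.46) = 0.5412 × 1.246 = 0.6743 m.
Width = 2Δx = 1.35 m.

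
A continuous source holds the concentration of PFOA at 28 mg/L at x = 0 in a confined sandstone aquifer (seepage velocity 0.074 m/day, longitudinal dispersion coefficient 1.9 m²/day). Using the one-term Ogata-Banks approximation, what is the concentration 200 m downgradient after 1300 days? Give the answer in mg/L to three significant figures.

1.96 mg/L

For a continuous step input, C/C₀ ≈ ½·erfc((x−vt)/(2√(Dt))).
vt = 0.074 × 1300 = 96.2 m and 2√(Dt) = 2√(1.9 × 1300) = 99.40 m.
Argument (x−vt)/(2√(Dt)) = (200 − 96.2)/99.40 = 1.044; ½·erfc(1.044) = 0.06991.
C = 28 × 0.06991 = 1.96 mg/L.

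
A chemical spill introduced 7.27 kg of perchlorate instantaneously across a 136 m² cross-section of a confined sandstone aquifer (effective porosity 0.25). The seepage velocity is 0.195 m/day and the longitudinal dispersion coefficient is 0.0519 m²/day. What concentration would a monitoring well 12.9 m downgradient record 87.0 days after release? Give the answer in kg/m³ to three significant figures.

For an instantaneous plane source, C(x,t) = M/(n_e·A·√(4πDt)) · exp(−(x−vt)²/(4Dt)), with n_e·A the pore (flow) area.
Plume center vt = 0.195 × 87.0 = 16.965 m, so the well at 12.9 m is 4.065 m upgradient of the peak.
√(4πDt) = 7.533 m, giving peak height M/(n_e·A·√(4πDt)) = 7.27/(0.25 × 136 × 7.533) = 0.02838 kg/m³.
(x−vt)²/(4Dt) = (-4.065)²/(4 × 0.0519 × 87.0) = 0.9149; exp(−0.9149) = 0.4006.
C = 0.02838 × 0.4006 = 0.0114 kg/m³.

0.0114 kg/m³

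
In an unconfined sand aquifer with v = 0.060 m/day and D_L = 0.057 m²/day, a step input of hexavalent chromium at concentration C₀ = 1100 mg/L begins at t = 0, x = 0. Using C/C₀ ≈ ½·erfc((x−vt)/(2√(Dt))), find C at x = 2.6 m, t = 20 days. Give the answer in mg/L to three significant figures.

For a continuous step input, C/C₀ ≈ ½·erfc((x−vt)/(2√(Dt))).
vt = 0.060 × 20 = 1.2 m and 2√(Dt) = 2√(0.057 × 20) = 2.135 m.
Argument (x−vt)/(2√(Dt)) = (2.6 − 1.2)/2.135 = 0.6557; ½·erfc(0.6557) = 0.1769.
C = 1100 × 0.1769 = 195 mg/L.

195 mg/L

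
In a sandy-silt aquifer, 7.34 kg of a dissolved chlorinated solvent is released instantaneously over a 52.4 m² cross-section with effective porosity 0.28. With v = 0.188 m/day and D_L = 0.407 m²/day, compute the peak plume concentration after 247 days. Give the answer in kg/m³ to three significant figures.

0.0141 kg/m³

The peak of an instantaneous 1D plume sits at x = vt; there the Gaussian factor is 1 and C_max = M/(n_e·A·√(4πDt)), where n_e·A is the pore area the mass is dissolved in.
√(4πDt) = √(4π × 0.407 × 247) = 35.54 m, so C_max = 7.34/(0.28 × 52.4 × 35.54) = 0.0141 kg/m³.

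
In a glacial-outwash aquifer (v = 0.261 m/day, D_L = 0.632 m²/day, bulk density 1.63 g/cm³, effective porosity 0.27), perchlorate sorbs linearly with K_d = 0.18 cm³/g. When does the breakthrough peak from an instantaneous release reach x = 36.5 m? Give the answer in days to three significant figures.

273 days

Retardation factor R = 1 + ρ_b·K_d/n = 1 + 1.63 × 0.18/0.27 = 2.087.
Sorption retards both mechanisms: v_R = v/R = 0.1251 m/day, D_R = D/R = 0.3028 m²/day.
Peak time from v_R²t² + 2D_R t − x² = 0: t = (√(D_R² + v_R²x²) − D_R)/v_R².
√(D_R² + v_R²x²) = √(0.3028² + 0.1251² × 36.5²) = 4.576; v_R² = 0.01565.
t = (4.576 − 0.3028)/0.01565 = 273 days.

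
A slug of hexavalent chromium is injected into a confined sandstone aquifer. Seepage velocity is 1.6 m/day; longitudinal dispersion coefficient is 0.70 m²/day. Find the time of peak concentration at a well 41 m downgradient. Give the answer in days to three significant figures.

For the 1D instantaneous-source solution, setting ∂C/∂t = 0 at fixed x gives v²t² + 2Dt − x² = 0, so t = (√(D² + v²x²) − D)/v².
√(D² + v²x²) = √(0.70² + 1.6² × 41²) = 65.60; v² = 2.56.
t = (65.60 − 0.70)/2.56 = 25.4 days (vs. the pure-advection estimate x/v = 25.6 d).

25.4 days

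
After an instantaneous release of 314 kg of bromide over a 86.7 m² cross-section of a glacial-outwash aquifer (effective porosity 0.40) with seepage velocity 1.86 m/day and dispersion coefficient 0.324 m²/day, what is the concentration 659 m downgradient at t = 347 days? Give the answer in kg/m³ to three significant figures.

For an instantaneous plane source, C(x,t) = M/(n_e·A·√(4πDt)) · exp(−(x−vt)²/(4Dt)), with n_e·A the pore (flow) area.
Plume center vt = 1.86 × 347 = 645.42 m, so the well at 659 m is 13.58 m downgradient of the peak.
√(4πDt) = 37.59 m, giving peak height M/(n_e·A·√(4πDt)) = 314/(0.40 × 86.7 × 37.59) = 0.2409 kg/m³.
(x−vt)²/(4Dt) = (13.58)²/(4 × 0.324 × 347) = 0.4101; exp(−0.4101) = 0.6636.
C = 0.2409 × 0.6636 = 0.160 kg/m³.

0.160 kg/m³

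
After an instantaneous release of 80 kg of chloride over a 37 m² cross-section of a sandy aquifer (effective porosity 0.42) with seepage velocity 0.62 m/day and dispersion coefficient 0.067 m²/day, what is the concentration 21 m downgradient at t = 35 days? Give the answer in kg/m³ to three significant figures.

For an instantaneous plane source, C(x,t) = M/(n_e·A·√(4πDt)) · exp(−(x−vt)²/(4Dt)), with n_e·A the pore (flow) area.
Plume center vt = 0.62 × 35 = 21.7 m, so the well at 21 m is 0.7 m upgradient of the peak.
√(4πDt) = 5.428 m, giving peak height M/(n_e·A·√(4πDt)) = 80/(0.42 × 37 × 5.428) = 0.9484 kg/m³.
(x−vt)²/(4Dt) = (-0.7)²/(4 × 0.067 × 35) = 0.05224; exp(−0.05224) = 0.9491.
C = 0.9484 × 0.9491 = 0.900 kg/m³.

0.900 kg/m³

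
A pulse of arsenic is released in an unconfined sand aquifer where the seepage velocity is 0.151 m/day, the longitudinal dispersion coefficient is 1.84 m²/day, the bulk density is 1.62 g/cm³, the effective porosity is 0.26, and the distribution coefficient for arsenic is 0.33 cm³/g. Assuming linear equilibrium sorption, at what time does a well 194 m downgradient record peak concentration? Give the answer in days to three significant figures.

3690 days

Retardation factor R = 1 + ρ_b·K_d/n = 1 + 1.62 × 0.33/0.26 = 3.056.
Sorption retards both mechanisms: v_R = v/R = 0.04941 m/day, D_R = D/R = 0.6021 m²/day.
Peak time from v_R²t² + 2D_R t − x² = 0: t = (√(D_R² + v_R²x²) − D_R)/v_R².
√(D_R² + v_R²x²) = √(0.6021² + 0.04941² × 194²) = 9.604; v_R² = 0.002441.
t = (9.604 − 0.6021)/0.002441 = 3690 days.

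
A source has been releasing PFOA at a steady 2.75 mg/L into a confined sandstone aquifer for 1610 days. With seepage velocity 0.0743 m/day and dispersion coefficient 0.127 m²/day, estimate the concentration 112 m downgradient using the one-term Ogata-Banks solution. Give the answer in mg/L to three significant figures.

For a continuous step input, C/C₀ ≈ ½·erfc((x−vt)/(2√(Dt))).
vt = 0.0743 × 1610 = 119.623 m and 2√(Dt) = 2√(0.127 × 1610) = 28.60 m.
Argument (x−vt)/(2√(Dt)) = (112 − 119.623)/28.60 = -0.2665; ½·erfc(-0.2665) = 0.6469.
C = 2.75 × 0.6469 = 1.78 mg/L.

1.78 mg/L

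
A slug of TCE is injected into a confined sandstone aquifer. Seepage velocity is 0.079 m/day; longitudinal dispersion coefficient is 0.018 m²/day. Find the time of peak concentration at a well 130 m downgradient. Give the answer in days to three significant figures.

For the 1D instantaneous-source solution, setting ∂C/∂t = 0 at fixed x gives v²t² + 2Dt − x² = 0, so t = (√(D² + v²x²) − D)/v².
√(D² + v²x²) = √(0.018² + 0.079² × 130²) = 10.27; v² = 0.006241.
t = (10.27 − 0.018)/0.006241 = 1640 days (vs. the pure-advection estimate x/v = 1650 d).

1640 days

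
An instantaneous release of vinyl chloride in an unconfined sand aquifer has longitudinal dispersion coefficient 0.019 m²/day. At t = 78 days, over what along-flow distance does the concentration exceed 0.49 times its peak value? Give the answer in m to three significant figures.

4.11 m

The plume is Gaussian with σ = √(2Dt) = √(2 × 0.019 × 78) = 1.722 m.
C/C_peak = exp(−Δx²/(2σ²)) = 0.49 ⇒ Δx = σ·√(−2 ln 0.49) = 1.722 × 1.194 = 2.056 m.
Width = 2Δx = 4.11 m.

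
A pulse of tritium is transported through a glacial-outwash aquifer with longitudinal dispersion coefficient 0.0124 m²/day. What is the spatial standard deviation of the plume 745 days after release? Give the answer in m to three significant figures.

Dispersive spreading gives a Gaussian with σ² = 2Dt; advection only shifts the center.
σ = √(2 × 0.0124 × 745) = 4.30 m.

4.30 m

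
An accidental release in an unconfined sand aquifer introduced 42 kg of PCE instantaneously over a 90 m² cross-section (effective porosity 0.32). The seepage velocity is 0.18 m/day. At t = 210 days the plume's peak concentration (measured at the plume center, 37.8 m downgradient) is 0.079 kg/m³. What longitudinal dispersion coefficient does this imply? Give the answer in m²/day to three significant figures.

At the plume center C_max = M/(n_e·A·√(4πDt)), so D = M²/(4πt·(n_e·A·C_max)²).
n_e·A·C_max = 0.32 × 90 × 0.079 = 2.275 kg/m.
D = 42²/(4π × 210 × 2.275²) = 0.129 m²/day.

0.129 m²/day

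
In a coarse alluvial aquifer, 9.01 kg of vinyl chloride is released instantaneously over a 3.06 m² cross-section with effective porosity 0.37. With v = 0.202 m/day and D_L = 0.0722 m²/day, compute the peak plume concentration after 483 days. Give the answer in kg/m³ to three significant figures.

The peak of an instantaneous 1D plume sits at x = vt; there the Gaussian factor is 1 and C_max = M/(n_e·A·√(4πDt)), where n_e·A is the pore area the mass is dissolved in.
√(4πDt) = √(4π × 0.0722 × 483) = 20.93 m, so C_max = 9.01/(0.37 × 3.06 × 20.93) = 0.380 kg/m³.

0.380 kg/m³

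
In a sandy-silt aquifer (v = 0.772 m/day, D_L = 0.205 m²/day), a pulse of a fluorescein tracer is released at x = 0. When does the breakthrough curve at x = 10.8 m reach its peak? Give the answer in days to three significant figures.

For the 1D instantaneous-source solution, setting ∂C/∂t = 0 at fixed x gives v²t² + 2Dt − x² = 0, so t = (√(D² + v²x²) − D)/v².
√(D² + v²x²) = √(0.205² + 0.772² × 10.8²) = 8.340; v² = 0.595984.
t = (8.340 − 0.205)/0.595984 = 13.6 days (vs. the pure-advection estimate x/v = 14.0 d).

13.6 days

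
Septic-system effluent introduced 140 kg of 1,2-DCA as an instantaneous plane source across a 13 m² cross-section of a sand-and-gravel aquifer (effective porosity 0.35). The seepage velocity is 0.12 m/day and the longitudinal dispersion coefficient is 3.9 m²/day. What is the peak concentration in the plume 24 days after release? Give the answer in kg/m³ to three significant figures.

The peak of an instantaneous 1D plume sits at x = vt; there the Gaussian factor is 1 and C_max = M/(n_e·A·√(4πDt)), where n_e·A is the pore area the mass is dissolved in.
√(4πDt) = √(4π × 3.9 × 24) = 34.30 m, so C_max = 140/(0.35 × 13 × 34.30) = 0.897 kg/m³.

0.897 kg/m³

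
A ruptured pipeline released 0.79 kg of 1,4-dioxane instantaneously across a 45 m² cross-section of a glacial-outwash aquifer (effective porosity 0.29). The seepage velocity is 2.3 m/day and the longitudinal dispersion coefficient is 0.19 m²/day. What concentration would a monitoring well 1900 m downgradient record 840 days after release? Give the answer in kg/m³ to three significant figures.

For an instantaneous plane source, C(x,t) = M/(n_e·A·√(4πDt)) · exp(−(x−vt)²/(4Dt)), with n_e·A the pore (flow) area.
Plume center vt = 2.3 × 840 = 1932 m, so the well at 1900 m is 32 m upgradient of the peak.
√(4πDt) = 44.78 m, giving peak height M/(n_e·A·√(4πDt)) = 0.79/(0.29 × 45 × 44.78) = 0.001352 kg/m³.
(x−vt)²/(4Dt) = (-32)²/(4 × 0.19 × 840) = 1.604; exp(−1.604) = 0.2011.
C = 0.001352 × 0.2011 = 0.000272 kg/m³.

0.000272 kg/m³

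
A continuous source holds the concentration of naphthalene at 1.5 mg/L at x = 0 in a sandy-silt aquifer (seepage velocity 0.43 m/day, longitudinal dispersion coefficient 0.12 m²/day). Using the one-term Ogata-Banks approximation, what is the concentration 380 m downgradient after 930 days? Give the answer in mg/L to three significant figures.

For a continuous step input, C/C₀ ≈ ½·erfc((x−vt)/(2√(Dt))).
vt = 0.43 × 930 = 399.9 m and 2√(Dt) = 2√(0.12 × 930) = 21.13 m.
Argument (x−vt)/(2√(Dt)) = (380 − 399.9)/21.13 = -0.9418; ½·erfc(-0.9418) = 0.9086.
C = 1.5 × 0.9086 = 1.36 mg/L.

1.36 mg/L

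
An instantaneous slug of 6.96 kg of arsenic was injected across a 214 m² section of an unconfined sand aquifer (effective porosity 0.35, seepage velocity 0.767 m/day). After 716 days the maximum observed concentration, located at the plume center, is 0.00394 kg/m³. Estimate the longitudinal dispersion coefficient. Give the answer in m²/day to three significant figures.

0.0618 m²/day

At the plume center C_max = M/(n_e·A·√(4πDt)), so D = M²/(4πt·(n_e·A·C_max)²).
n_e·A·C_max = 0.35 × 214 × 0.00394 = 0.2951 kg/m.
D = 6.96²/(4π × 716 × 0.2951²) = 0.0618 m²/day.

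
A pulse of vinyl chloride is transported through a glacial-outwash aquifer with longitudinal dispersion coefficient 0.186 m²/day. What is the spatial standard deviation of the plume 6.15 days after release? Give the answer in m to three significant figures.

Dispersive spreading gives a Gaussian with σ² = 2Dt; advection only shifts the center.
σ = √(2 × 0.186 × 6.15) = 1.51 m.

1.51 m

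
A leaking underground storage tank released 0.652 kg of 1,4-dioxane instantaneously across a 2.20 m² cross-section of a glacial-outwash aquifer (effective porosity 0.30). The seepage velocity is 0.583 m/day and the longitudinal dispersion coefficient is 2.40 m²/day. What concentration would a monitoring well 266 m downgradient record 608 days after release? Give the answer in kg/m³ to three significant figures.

For an instantaneous plane source, C(x,t) = M/(n_e·A·√(4πDt)) · exp(−(x−vt)²/(4Dt)), with n_e·A the pore (flow) area.
Plume center vt = 0.583 × 608 = 354.464 m, so the well at 266 m is 88.464 m upgradient of the peak.
√(4πDt) = 135.4 m, giving peak height M/(n_e·A·√(4πDt)) = 0.652/(0.30 × 2.20 × 135.4) = 0.007296 kg/m³.
(x−vt)²/(4Dt) = (-88.464)²/(4 × 2.40 × 608) = 1.341; exp(−1.341) = 0.2616.
C = 0.007296 × 0.2616 = 0.00191 kg/m³.

0.00191 kg/m³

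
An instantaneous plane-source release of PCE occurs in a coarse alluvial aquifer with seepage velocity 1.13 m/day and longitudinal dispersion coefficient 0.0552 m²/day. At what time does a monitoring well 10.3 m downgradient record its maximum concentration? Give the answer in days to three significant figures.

For the 1D instantaneous-source solution, setting ∂C/∂t = 0 at fixed x gives v²t² + 2Dt − x² = 0, so t = (√(D² + v²x²) − D)/v².
√(D² + v²x²) = √(0.0552² + 1.13² × 10.3²) = 11.64; v² = 1.2769.
t = (11.64 − 0.0552)/1.2769 = 9.07 days (vs. the pure-advection estimate x/v = 9.12 d).

9.07 days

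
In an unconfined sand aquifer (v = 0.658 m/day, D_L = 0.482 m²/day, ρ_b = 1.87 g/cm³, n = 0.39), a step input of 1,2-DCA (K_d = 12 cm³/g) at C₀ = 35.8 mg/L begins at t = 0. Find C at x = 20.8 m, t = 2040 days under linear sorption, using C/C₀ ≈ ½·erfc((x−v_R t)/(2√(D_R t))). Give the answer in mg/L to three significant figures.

23.0 mg/L

Retardation factor R = 1 + ρ_b·K_d/n = 1 + 1.87 × 12/0.39 = 58.54.
Sorption retards both mechanisms: v_R = v/R = 0.01124 m/day, D_R = D/R = 0.008234 m²/day.
v_R·t = 0.01124 × 2040 = 22.9296 m; 2√(D_R t) = 8.197 m; argument = (20.8 − 22.9296)/8.197 = -0.2598.
C = C₀ × ½·erfc(-0.2598) = 35.8 × 0.6433 = 23.0 mg/L.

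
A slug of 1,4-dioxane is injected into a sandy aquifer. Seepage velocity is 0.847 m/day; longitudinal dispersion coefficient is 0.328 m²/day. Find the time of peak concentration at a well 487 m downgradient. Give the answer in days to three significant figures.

For the 1D instantaneous-source solution, setting ∂C/∂t = 0 at fixed x gives v²t² + 2Dt − x² = 0, so t = (√(D² + v²x²) − D)/v².
√(D² + v²x²) = √(0.328² + 0.847² × 487²) = 412.5; v² = 0.717409.
t = (412.5 − 0.328)/0.717409 = 575 days (vs. the pure-advection estimate x/v = 575 d).

575 days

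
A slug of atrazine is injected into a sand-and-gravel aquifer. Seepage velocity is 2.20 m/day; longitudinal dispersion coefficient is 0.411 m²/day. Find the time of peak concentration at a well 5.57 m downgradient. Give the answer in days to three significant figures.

For the 1D instantaneous-source solution, setting ∂C/∂t = 0 at fixed x gives v²t² + 2Dt − x² = 0, so t = (√(D² + v²x²) − D)/v².
√(D² + v²x²) = √(0.411² + 2.20² × 5.57²) = 12.26; v² = 4.84.
t = (12.26 − 0.411)/4.84 = 2.45 days (vs. the pure-advection estimate x/v = 2.53 d).

2.45 days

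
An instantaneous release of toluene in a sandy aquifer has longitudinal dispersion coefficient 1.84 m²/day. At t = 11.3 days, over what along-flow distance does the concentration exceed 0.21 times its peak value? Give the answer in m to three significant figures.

The plume is Gaussian with σ = √(2Dt) = √(2 × 1.84 × 11.3) = 6.449 m.
C/C_peak = exp(−Δx²/(2σ²)) = 0.21 ⇒ Δx = σ·√(−2 ln 0.21) = 6.449 × 1.767 = 11.40 m.
Width = 2Δx = 22.8 m.

22.8 m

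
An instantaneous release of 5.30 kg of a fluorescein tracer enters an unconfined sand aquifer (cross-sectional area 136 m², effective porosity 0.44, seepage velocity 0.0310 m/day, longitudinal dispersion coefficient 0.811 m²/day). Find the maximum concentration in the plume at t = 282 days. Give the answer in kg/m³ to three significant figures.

0.00165 kg/m³

The peak of an instantaneous 1D plume sits at x = vt; there the Gaussian factor is 1 and C_max = M/(n_e·A·√(4πDt)), where n_e·A is the pore area the mass is dissolved in.
√(4πDt) = √(4π × 0.811 × 282) = 53.61 m, so C_max = 5.30/(0.44 × 136 × 53.61) = 0.00165 kg/m³.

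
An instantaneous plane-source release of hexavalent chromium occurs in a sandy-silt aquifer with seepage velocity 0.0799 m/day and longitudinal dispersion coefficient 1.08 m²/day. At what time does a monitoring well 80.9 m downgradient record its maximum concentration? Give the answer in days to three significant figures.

857 days

For the 1D instantaneous-source solution, setting ∂C/∂t = 0 at fixed x gives v²t² + 2Dt − x² = 0, so t = (√(D² + v²x²) − D)/v².
√(D² + v²x²) = √(1.08² + 0.0799² × 80.9²) = 6.554; v² = 0.00638401.
t = (6.554 − 1.08)/0.00638401 = 857 days (vs. the pure-advection estimate x/v = 1010 d).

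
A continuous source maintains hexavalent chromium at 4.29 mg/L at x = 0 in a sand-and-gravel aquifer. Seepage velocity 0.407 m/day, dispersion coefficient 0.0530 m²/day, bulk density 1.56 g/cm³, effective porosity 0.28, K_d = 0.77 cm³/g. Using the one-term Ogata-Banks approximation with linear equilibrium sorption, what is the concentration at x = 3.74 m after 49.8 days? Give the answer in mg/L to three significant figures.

Retardation factor R = 1 + ρ_b·K_d/n = 1 + 1.56 × 0.77/0.28 = 5.290.
Sorption retards both mechanisms: v_R = v/R = 0.07694 m/day, D_R = D/R = 0.01002 m²/day.
v_R·t = 0.07694 × 49.8 = 3.831612 m; 2√(D_R t) = 1.413 m; argument = (3.74 − 3.831612)/1.413 = -0.06484.
C = C₀ × ½·erfc(-0.06484) = 4.29 × 0.5365 = 2.30 mg/L.

2.30 mg/L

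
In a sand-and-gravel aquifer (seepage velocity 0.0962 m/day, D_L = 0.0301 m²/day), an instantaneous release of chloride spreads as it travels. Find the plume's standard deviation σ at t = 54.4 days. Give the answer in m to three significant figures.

Dispersive spreading gives a Gaussian with σ² = 2Dt; advection only shifts the center.
σ = √(2 × 0.0301 × 54.4) = 1.81 m.

1.81 m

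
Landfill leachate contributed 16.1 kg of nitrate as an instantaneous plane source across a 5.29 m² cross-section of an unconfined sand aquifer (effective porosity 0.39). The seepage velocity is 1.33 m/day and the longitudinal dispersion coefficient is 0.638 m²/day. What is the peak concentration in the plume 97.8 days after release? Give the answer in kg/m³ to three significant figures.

0.279 kg/m³

The peak of an instantaneous 1D plume sits at x = vt; there the Gaussian factor is 1 and C_max = M/(n_e·A·√(4πDt)), where n_e·A is the pore area the mass is dissolved in.
√(4πDt) = √(4π × 0.638 × 97.8) = 28.00 m, so C_max = 16.1/(0.39 × 5.29 × 28.00) = 0.279 kg/m³.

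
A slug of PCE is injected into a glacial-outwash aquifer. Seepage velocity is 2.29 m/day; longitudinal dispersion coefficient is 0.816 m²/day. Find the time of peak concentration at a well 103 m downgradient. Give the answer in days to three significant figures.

44.8 days

For the 1D instantaneous-source solution, setting ∂C/∂t = 0 at fixed x gives v²t² + 2Dt − x² = 0, so t = (√(D² + v²x²) − D)/v².
√(D² + v²x²) = √(0.816² + 2.29² × 103²) = 235.9; v² = 5.2441.
t = (235.9 − 0.816)/5.2441 = 44.8 days (vs. the pure-advection estimate x/v = 45.0 d).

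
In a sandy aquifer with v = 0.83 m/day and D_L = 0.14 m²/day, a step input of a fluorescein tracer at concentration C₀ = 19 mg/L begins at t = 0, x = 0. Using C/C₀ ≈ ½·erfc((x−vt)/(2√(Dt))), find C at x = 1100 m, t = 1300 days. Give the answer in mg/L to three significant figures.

For a continuous step input, C/C₀ ≈ ½·erfc((x−vt)/(2√(Dt))).
vt = 0.83 × 1300 = 1079 m and 2√(Dt) = 2√(0.14 × 1300) = 26.98 m.
Argument (x−vt)/(2√(Dt)) = (1100 − 1079)/26.98 = 0.7784; ½·erfc(0.7784) = 0.1355.
C = 19 × 0.1355 = 2.57 mg/L.

2.57 mg/L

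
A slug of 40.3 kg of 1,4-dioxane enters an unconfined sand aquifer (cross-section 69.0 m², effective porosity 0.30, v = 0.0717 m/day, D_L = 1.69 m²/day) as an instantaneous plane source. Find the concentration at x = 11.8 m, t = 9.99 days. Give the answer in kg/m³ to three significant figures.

For an instantaneous plane source, C(x,t) = M/(n_e·A·√(4πDt)) · exp(−(x−vt)²/(4Dt)), with n_e·A the pore (flow) area.
Plume center vt = 0.0717 × 9.99 = 0.716283 m, so the well at 11.8 m is 11.083717 m downgradient of the peak.
√(4πDt) = 14.57 m, giving peak height M/(n_e·A·√(4πDt)) = 40.3/(0.30 × 69.0 × 14.57) = 0.1336 kg/m³.
(x−vt)²/(4Dt) = (11.083717)²/(4 × 1.69 × 9.99) = 1.819; exp(−1.819) = 0.1622.
C = 0.1336 × 0.1622 = 0.0217 kg/m³.

0.0217 kg/m³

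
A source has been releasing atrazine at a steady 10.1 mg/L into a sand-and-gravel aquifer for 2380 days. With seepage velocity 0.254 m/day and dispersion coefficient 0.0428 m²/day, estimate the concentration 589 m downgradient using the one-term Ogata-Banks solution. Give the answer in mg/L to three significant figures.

For a continuous step input, C/C₀ ≈ ½·erfc((x−vt)/(2√(Dt))).
vt = 0.254 × 2380 = 604.52 m and 2√(Dt) = 2√(0.0428 × 2380) = 20.19 m.
Argument (x−vt)/(2√(Dt)) = (589 − 604.52)/20.19 = -0.7687; ½·erfc(-0.7687) = 0.8615.
C = 10.1 × 0.8615 = 8.70 mg/L.

8.70 mg/L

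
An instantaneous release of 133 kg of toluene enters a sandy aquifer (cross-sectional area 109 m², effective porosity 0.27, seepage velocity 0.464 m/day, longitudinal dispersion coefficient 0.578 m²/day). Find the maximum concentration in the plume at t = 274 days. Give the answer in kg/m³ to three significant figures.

The peak of an instantaneous 1D plume sits at x = vt; there the Gaussian factor is 1 and C_max = M/(n_e·A·√(4πDt)), where n_e·A is the pore area the mass is dissolved in.
√(4πDt) = √(4π × 0.578 × 274) = 44.61 m, so C_max = 133/(0.27 × 109 × 44.61) = 0.101 kg/m³.

0.101 kg/m³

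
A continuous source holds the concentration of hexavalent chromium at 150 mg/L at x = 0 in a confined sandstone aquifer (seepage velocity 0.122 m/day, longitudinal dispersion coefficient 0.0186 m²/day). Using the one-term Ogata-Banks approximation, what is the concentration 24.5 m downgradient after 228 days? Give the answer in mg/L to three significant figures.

131 mg/L

For a continuous step input, C/C₀ ≈ ½·erfc((x−vt)/(2√(Dt))).
vt = 0.122 × 228 = 27.816 m and 2√(Dt) = 2√(0.0186 × 228) = 4.119 m.
Argument (x−vt)/(2√(Dt)) = (24.5 − 27.816)/4.119 = -0.8050; ½·erfc(-0.8050) = 0.8725.
C = 150 × 0.8725 = 131 mg/L.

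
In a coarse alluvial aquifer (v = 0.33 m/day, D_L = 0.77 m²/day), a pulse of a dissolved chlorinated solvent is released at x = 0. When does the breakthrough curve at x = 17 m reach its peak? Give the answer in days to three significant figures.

For the 1D instantaneous-source solution, setting ∂C/∂t = 0 at fixed x gives v²t² + 2Dt − x² = 0, so t = (√(D² + v²x²) − D)/v².
√(D² + v²x²) = √(0.77² + 0.33² × 17²) = 5.663; v² = 0.1089.
t = (5.663 − 0.77)/0.1089 = 44.9 days (vs. the pure-advection estimate x/v = 51.5 d).

44.9 days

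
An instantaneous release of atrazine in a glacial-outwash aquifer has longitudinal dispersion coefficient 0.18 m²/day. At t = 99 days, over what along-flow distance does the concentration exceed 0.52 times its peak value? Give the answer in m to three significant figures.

The plume is Gaussian with σ = √(2Dt) = √(2 × 0.18 × 99) = 5.970 m.
C/C_peak = exp(−Δx²/(2σ²)) = 0.52 ⇒ Δx = σ·√(−2 ln 0.52) = 5.970 × 1.144 = 6.830 m.
Width = 2Δx = 13.7 m.

13.7 m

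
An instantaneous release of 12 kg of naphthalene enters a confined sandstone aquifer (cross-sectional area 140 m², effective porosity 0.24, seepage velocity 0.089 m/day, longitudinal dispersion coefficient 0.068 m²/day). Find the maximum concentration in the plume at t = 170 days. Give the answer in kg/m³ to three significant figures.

0.0296 kg/m³

The peak of an instantaneous 1D plume sits at x = vt; there the Gaussian factor is 1 and C_max = M/(n_e·A·√(4πDt)), where n_e·A is the pore area the mass is dissolved in.
√(4πDt) = √(4π × 0.068 × 170) = 12.05 m, so C_max = 12/(0.24 × 140 × 12.05) = 0.0296 kg/m³.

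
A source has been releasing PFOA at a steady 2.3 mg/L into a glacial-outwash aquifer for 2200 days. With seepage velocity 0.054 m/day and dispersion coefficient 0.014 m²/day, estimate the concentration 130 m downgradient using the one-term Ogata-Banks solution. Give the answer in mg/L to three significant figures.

0.177 mg/L

For a continuous step input, C/C₀ ≈ ½·erfc((x−vt)/(2√(Dt))).
vt = 0.054 × 2200 = 118.8 m and 2√(Dt) = 2√(0.014 × 2200) = 11.10 m.
Argument (x−vt)/(2√(Dt)) = (130 − 118.8)/11.10 = 1.009; ½·erfc(1.009) = 0.07680.
C = 2.3 × 0.07680 = 0.177 mg/L.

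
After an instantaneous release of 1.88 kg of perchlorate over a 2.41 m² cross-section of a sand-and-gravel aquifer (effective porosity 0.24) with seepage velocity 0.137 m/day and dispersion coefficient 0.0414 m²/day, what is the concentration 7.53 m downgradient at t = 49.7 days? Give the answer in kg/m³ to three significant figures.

For an instantaneous plane source, C(x,t) = M/(n_e·A·√(4πDt)) · exp(−(x−vt)²/(4Dt)), with n_e·A the pore (flow) area.
Plume center vt = 0.137 × 49.7 = 6.8089 m, so the well at 7.53 m is 0.7211 m downgradient of the peak.
√(4πDt) = 5.085 m, giving peak height M/(n_e·A·√(4πDt)) = 1.88/(0.24 × 2.41 × 5.085) = 0.6392 kg/m³.
(x−vt)²/(4Dt) = (0.7211)²/(4 × 0.0414 × 49.7) = 0.06318; exp(−0.06318) = 0.9388.
C = 0.6392 × 0.9388 = 0.600 kg/m³.

0.600 kg/m³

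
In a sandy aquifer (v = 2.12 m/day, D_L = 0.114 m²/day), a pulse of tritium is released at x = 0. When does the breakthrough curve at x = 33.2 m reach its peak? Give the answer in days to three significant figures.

For the 1D instantaneous-source solution, setting ∂C/∂t = 0 at fixed x gives v²t² + 2Dt − x² = 0, so t = (√(D² + v²x²) − D)/v².
√(D² + v²x²) = √(0.114² + 2.12² × 33.2²) = 70.38; v² = 4.4944.
t = (70.38 − 0.114)/4.4944 = 15.6 days (vs. the pure-advection estimate x/v = 15.7 d).

15.6 days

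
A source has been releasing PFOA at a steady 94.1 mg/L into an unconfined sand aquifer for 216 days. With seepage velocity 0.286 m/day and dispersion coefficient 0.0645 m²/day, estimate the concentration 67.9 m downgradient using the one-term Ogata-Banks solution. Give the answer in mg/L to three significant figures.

For a continuous step input, C/C₀ ≈ ½·erfc((x−vt)/(2√(Dt))).
vt = 0.286 × 216 = 61.776 m and 2√(Dt) = 2√(0.0645 × 216) = 7.465 m.
Argument (x−vt)/(2√(Dt)) = (67.9 − 61.776)/7.465 = 0.8204; ½·erfc(0.8204) = 0.1230.
C = 94.1 × 0.1230 = 11.6 mg/L.

11.6 mg/L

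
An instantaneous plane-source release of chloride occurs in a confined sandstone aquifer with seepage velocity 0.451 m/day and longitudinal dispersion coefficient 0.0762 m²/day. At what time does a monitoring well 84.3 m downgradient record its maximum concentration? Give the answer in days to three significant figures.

For the 1D instantaneous-source solution, setting ∂C/∂t = 0 at fixed x gives v²t² + 2Dt − x² = 0, so t = (√(D² + v²x²) − D)/v².
√(D² + v²x²) = √(0.0762² + 0.451² × 84.3²) = 38.02; v² = 0.203401.
t = (38.02 − 0.0762)/0.203401 = 187 days (vs. the pure-advection estimate x/v = 187 d).

187 days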